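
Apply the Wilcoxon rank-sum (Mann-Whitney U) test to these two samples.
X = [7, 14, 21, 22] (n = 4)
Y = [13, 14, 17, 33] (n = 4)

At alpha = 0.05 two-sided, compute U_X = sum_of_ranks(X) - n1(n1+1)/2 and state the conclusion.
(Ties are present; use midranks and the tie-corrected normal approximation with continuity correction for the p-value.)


Step 1: Combine and sort all 8 observations; assign midranks.
sorted (value, group): (7,X), (13,Y), (14,X), (14,Y), (17,Y), (21,X), (22,X), (33,Y)
ranks: 7->1, 13->2, 14->3.5, 14->3.5, 17->5, 21->6, 22->7, 33->8
Step 2: Rank sum for X: R1 = 1 + 3.5 + 6 + 7 = 17.5.
Step 3: U_X = R1 - n1(n1+1)/2 = 17.5 - 4*5/2 = 17.5 - 10 = 7.5.
       U_Y = n1*n2 - U_X = 16 - 7.5 = 8.5.
Step 4: Ties are present, so use the tie-corrected normal approximation (with continuity correction) for the p-value.
Step 5: p-value = 1.000000; compare to alpha = 0.05. fail to reject H0.

U_X = 7.5, p = 1.000000, fail to reject H0 at alpha = 0.05.


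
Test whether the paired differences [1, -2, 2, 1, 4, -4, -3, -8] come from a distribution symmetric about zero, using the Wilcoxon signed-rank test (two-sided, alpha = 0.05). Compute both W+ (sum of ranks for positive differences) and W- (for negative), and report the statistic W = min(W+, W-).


Step 1: Drop any zero differences (none here) and take |d_i|.
|d| = [1, 2, 2, 1, 4, 4, 3, 8]
Step 2: Midrank |d_i| (ties get averaged ranks).
ranks: |1|->1.5, |2|->3.5, |2|->3.5, |1|->1.5, |4|->6.5, |4|->6.5, |3|->5, |8|->8
Step 3: Attach original signs; sum ranks with positive sign and with negative sign.
W+ = 1.5 + 3.5 + 1.5 + 6.5 = 13
W- = 3.5 + 6.5 + 5 + 8 = 23
(Check: W+ + W- = 36 should equal n(n+1)/2 = 36.)
Step 4: Test statistic W = min(W+, W-) = 13.
Step 5: Ties in |d|, so use the tie-corrected normal approximation.
        E[W] = n(n+1)/4 = 8*9/4 = 18.
        Tie groups: |d|=1 (t=2), |d|=2 (t=2), |d|=4 (t=2); sum(t^3 - t) = 18.
        Var[W] = n(n+1)(2n+1)/24 - sum(t^3-t)/48 = 1224/24 - 18/48 = 50.625.
        z = (W - E[W]) / sqrt(Var[W]) = (13 - 18) / 7.1151 = -0.7027.
        Two-sided p = 2*Phi(z) = 0.482225.
Step 6: alpha = 0.05. fail to reject H0.

W+ = 13, W- = 23, W = min = 13, p = 0.482225, fail to reject H0.


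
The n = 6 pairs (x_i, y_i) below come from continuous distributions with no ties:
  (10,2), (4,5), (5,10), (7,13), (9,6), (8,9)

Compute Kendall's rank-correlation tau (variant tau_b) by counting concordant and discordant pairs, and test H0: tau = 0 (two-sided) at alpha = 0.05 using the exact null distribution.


Step 1: Enumerate the 15 unordered pairs (i,j) with i<j and classify each by sign(x_j-x_i) * sign(y_j-y_i).
  (1,2):dx=-6,dy=+3->D; (1,3):dx=-5,dy=+8->D; (1,4):dx=-3,dy=+11->D; (1,5):dx=-1,dy=+4->D
  (1,6):dx=-2,dy=+7->D; (2,3):dx=+1,dy=+5->C; (2,4):dx=+3,dy=+8->C; (2,5):dx=+5,dy=+1->C
  (2,6):dx=+4,dy=+4->C; (3,4):dx=+2,dy=+3->C; (3,5):dx=+4,dy=-4->D; (3,6):dx=+3,dy=-1->D
  (4,5):dx=+2,dy=-7->D; (4,6):dx=+1,dy=-4->D; (5,6):dx=-1,dy=+3->D
Step 2: C = 5, D = 10, total pairs = 15.
Step 3: tau = (C - D)/(n(n-1)/2) = (5 - 10)/15 = -0.333333.
Step 4: Exact two-sided p-value (enumerate n! = 720 permutations of y under H0): p = 0.469444.
Step 5: alpha = 0.05. fail to reject H0.

tau_b = -0.3333 (C=5, D=10), p = 0.469444, fail to reject H0.


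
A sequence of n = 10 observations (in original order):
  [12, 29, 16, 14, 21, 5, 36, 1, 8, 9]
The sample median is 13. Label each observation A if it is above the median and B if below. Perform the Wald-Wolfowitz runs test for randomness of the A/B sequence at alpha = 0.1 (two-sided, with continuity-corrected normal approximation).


Step 1: Compute median = 13; label A = above, B = below.
Labels in order: BAAAABABBB  (n_A = 5, n_B = 5)
Step 2: Count runs R = 5.
Step 3: Under H0 (random ordering), E[R] = 2*n_A*n_B/(n_A+n_B) + 1 = 2*5*5/10 + 1 = 6.0000.
        Var[R] = 2*n_A*n_B*(2*n_A*n_B - n_A - n_B) / ((n_A+n_B)^2 * (n_A+n_B-1)) = 2000/900 = 2.2222.
        SD[R] = 1.4907.
Step 4: Continuity-corrected z = (R + 0.5 - E[R]) / SD[R] = (5 + 0.5 - 6.0000) / 1.4907 = -0.3354.
Step 5: Two-sided p-value via normal approximation = 2*(1 - Phi(|z|)) = 0.737316.
Step 6: alpha = 0.1. fail to reject H0.

R = 5, z = -0.3354, p = 0.737316, fail to reject H0.


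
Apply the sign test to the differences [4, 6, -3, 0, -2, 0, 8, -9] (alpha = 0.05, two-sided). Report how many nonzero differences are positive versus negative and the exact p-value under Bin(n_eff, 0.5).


Step 1: Discard zero differences. Original n = 8; n_eff = number of nonzero differences = 6.
Nonzero differences (with sign): +4, +6, -3, -2, +8, -9
Step 2: Count signs: positive = 3, negative = 3.
Step 3: Under H0: P(positive) = 0.5, so the number of positives S ~ Bin(6, 0.5).
Step 4: Two-sided exact p-value = sum of Bin(6,0.5) probabilities at or below the observed probability = 1.000000.
Step 5: alpha = 0.05. fail to reject H0.

n_eff = 6, pos = 3, neg = 3, p = 1.000000, fail to reject H0.


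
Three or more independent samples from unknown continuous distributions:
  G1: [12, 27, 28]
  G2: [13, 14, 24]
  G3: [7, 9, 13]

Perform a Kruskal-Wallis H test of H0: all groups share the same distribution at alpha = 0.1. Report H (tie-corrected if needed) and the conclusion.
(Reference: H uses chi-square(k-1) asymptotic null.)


Step 1: Combine all N = 9 observations and assign midranks.
sorted (value, group, rank): (7,G3,1), (9,G3,2), (12,G1,3), (13,G2,4.5), (13,G3,4.5), (14,G2,6), (24,G2,7), (27,G1,8), (28,G1,9)
Step 2: Sum ranks within each group.
R_1 = 20 (n_1 = 3)
R_2 = 17.5 (n_2 = 3)
R_3 = 7.5 (n_3 = 3)
Step 3: H = 12/(N(N+1)) * sum(R_i^2/n_i) - 3(N+1)
     = 12/(9*10) * (20^2/3 + 17.5^2/3 + 7.5^2/3) - 3*10
     = 0.133333 * 254.167 - 30
     = 3.888889.
Step 4: Ties present; correction factor C = 1 - 6/(9^3 - 9) = 0.991667. Corrected H = 3.888889 / 0.991667 = 3.921569.
Step 5: Under H0, H ~ chi^2(2); p-value = 0.140748.
Step 6: alpha = 0.1. fail to reject H0.

H = 3.9216, df = 2, p = 0.140748, fail to reject H0.


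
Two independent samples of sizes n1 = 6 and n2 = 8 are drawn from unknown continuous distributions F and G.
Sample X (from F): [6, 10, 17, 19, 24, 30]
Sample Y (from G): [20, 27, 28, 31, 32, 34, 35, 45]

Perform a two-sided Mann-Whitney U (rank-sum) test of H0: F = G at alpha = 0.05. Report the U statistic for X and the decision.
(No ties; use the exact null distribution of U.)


Step 1: Combine and sort all 14 observations; assign midranks.
sorted (value, group): (6,X), (10,X), (17,X), (19,X), (20,Y), (24,X), (27,Y), (28,Y), (30,X), (31,Y), (32,Y), (34,Y), (35,Y), (45,Y)
ranks: 6->1, 10->2, 17->3, 19->4, 20->5, 24->6, 27->7, 28->8, 30->9, 31->10, 32->11, 34->12, 35->13, 45->14
Step 2: Rank sum for X: R1 = 1 + 2 + 3 + 4 + 6 + 9 = 25.
Step 3: U_X = R1 - n1(n1+1)/2 = 25 - 6*7/2 = 25 - 21 = 4.
       U_Y = n1*n2 - U_X = 48 - 4 = 44.
Step 4: No ties, so the exact null distribution of U (based on enumerating the C(14,6) = 3003 equally likely rank assignments) gives the two-sided p-value.
Step 5: p-value = 0.007992; compare to alpha = 0.05. reject H0.

U_X = 4, p = 0.007992, reject H0 at alpha = 0.05.


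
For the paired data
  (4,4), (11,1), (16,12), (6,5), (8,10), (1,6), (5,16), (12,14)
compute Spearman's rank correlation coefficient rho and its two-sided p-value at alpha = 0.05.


Step 1: Rank x and y separately (midranks; no ties here).
rank(x): 4->2, 11->6, 16->8, 6->4, 8->5, 1->1, 5->3, 12->7
rank(y): 4->2, 1->1, 12->6, 5->3, 10->5, 6->4, 16->8, 14->7
Step 2: d_i = R_x(i) - R_y(i); compute d_i^2.
  (2-2)^2=0, (6-1)^2=25, (8-6)^2=4, (4-3)^2=1, (5-5)^2=0, (1-4)^2=9, (3-8)^2=25, (7-7)^2=0
sum(d^2) = 64.
Step 3: rho = 1 - 6*64 / (8*(8^2 - 1)) = 1 - 384/504 = 0.238095.
Step 4: Under H0, t = rho * sqrt((n-2)/(1-rho^2)) = 0.6005 ~ t(6).
Step 5: Two-sided p-value from the t-distribution with 6 df = 0.570156.
Step 6: alpha = 0.05. fail to reject H0.

rho = 0.2381, p = 0.570156, fail to reject H0 at alpha = 0.05.


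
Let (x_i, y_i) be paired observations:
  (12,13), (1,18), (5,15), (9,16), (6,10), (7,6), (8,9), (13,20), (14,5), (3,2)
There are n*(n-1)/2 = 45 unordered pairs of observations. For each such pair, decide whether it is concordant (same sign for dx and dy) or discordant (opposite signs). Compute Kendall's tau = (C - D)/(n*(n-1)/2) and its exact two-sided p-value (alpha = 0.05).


Step 1: Enumerate the 45 unordered pairs (i,j) with i<j and classify each by sign(x_j-x_i) * sign(y_j-y_i).
  (1,2):dx=-11,dy=+5->D; (1,3):dx=-7,dy=+2->D; (1,4):dx=-3,dy=+3->D; (1,5):dx=-6,dy=-3->C
  (1,6):dx=-5,dy=-7->C; (1,7):dx=-4,dy=-4->C; (1,8):dx=+1,dy=+7->C; (1,9):dx=+2,dy=-8->D
  (1,10):dx=-9,dy=-11->C; (2,3):dx=+4,dy=-3->D; (2,4):dx=+8,dy=-2->D; (2,5):dx=+5,dy=-8->D
  (2,6):dx=+6,dy=-12->D; (2,7):dx=+7,dy=-9->D; (2,8):dx=+12,dy=+2->C; (2,9):dx=+13,dy=-13->D
  (2,10):dx=+2,dy=-16->D; (3,4):dx=+4,dy=+1->C; (3,5):dx=+1,dy=-5->D; (3,6):dx=+2,dy=-9->D
  (3,7):dx=+3,dy=-6->D; (3,8):dx=+8,dy=+5->C; (3,9):dx=+9,dy=-10->D; (3,10):dx=-2,dy=-13->C
  (4,5):dx=-3,dy=-6->C; (4,6):dx=-2,dy=-10->C; (4,7):dx=-1,dy=-7->C; (4,8):dx=+4,dy=+4->C
  (4,9):dx=+5,dy=-11->D; (4,10):dx=-6,dy=-14->C; (5,6):dx=+1,dy=-4->D; (5,7):dx=+2,dy=-1->D
  (5,8):dx=+7,dy=+10->C; (5,9):dx=+8,dy=-5->D; (5,10):dx=-3,dy=-8->C; (6,7):dx=+1,dy=+3->C
  (6,8):dx=+6,dy=+14->C; (6,9):dx=+7,dy=-1->D; (6,10):dx=-4,dy=-4->C; (7,8):dx=+5,dy=+11->C
  (7,9):dx=+6,dy=-4->D; (7,10):dx=-5,dy=-7->C; (8,9):dx=+1,dy=-15->D; (8,10):dx=-10,dy=-18->C
  (9,10):dx=-11,dy=-3->C
Step 2: C = 23, D = 22, total pairs = 45.
Step 3: tau = (C - D)/(n(n-1)/2) = (23 - 22)/45 = 0.022222.
Step 4: Exact two-sided p-value (enumerate n! = 3628800 permutations of y under H0): p = 1.000000.
Step 5: alpha = 0.05. fail to reject H0.

tau_b = 0.0222 (C=23, D=22), p = 1.000000, fail to reject H0.


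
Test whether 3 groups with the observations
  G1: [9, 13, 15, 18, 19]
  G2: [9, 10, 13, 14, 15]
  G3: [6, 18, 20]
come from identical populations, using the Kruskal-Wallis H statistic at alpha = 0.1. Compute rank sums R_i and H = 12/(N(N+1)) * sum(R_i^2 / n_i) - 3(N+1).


Step 1: Combine all N = 13 observations and assign midranks.
sorted (value, group, rank): (6,G3,1), (9,G1,2.5), (9,G2,2.5), (10,G2,4), (13,G1,5.5), (13,G2,5.5), (14,G2,7), (15,G1,8.5), (15,G2,8.5), (18,G1,10.5), (18,G3,10.5), (19,G1,12), (20,G3,13)
Step 2: Sum ranks within each group.
R_1 = 39 (n_1 = 5)
R_2 = 27.5 (n_2 = 5)
R_3 = 24.5 (n_3 = 3)
Step 3: H = 12/(N(N+1)) * sum(R_i^2/n_i) - 3(N+1)
     = 12/(13*14) * (39^2/5 + 27.5^2/5 + 24.5^2/3) - 3*14
     = 0.065934 * 655.533 - 42
     = 1.221978.
Step 4: Ties present; correction factor C = 1 - 24/(13^3 - 13) = 0.989011. Corrected H = 1.221978 / 0.989011 = 1.235556.
Step 5: Under H0, H ~ chi^2(2); p-value = 0.539141.
Step 6: alpha = 0.1. fail to reject H0.

H = 1.2356, df = 2, p = 0.539141, fail to reject H0.


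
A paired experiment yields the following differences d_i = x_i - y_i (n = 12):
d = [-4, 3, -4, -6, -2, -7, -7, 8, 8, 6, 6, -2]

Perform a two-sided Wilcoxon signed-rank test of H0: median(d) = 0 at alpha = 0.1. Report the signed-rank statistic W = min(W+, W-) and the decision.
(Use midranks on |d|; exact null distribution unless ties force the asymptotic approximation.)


Step 1: Drop any zero differences (none here) and take |d_i|.
|d| = [4, 3, 4, 6, 2, 7, 7, 8, 8, 6, 6, 2]
Step 2: Midrank |d_i| (ties get averaged ranks).
ranks: |4|->4.5, |3|->3, |4|->4.5, |6|->7, |2|->1.5, |7|->9.5, |7|->9.5, |8|->11.5, |8|->11.5, |6|->7, |6|->7, |2|->1.5
Step 3: Attach original signs; sum ranks with positive sign and with negative sign.
W+ = 3 + 11.5 + 11.5 + 7 + 7 = 40
W- = 4.5 + 4.5 + 7 + 1.5 + 9.5 + 9.5 + 1.5 = 38
(Check: W+ + W- = 78 should equal n(n+1)/2 = 78.)
Step 4: Test statistic W = min(W+, W-) = 38.
Step 5: Ties in |d|, so use the tie-corrected normal approximation.
        E[W] = n(n+1)/4 = 12*13/4 = 39.
        Tie groups: |d|=2 (t=2), |d|=4 (t=2), |d|=6 (t=3), |d|=7 (t=2), |d|=8 (t=2); sum(t^3 - t) = 48.
        Var[W] = n(n+1)(2n+1)/24 - sum(t^3-t)/48 = 3900/24 - 48/48 = 161.5.
        z = (W - E[W]) / sqrt(Var[W]) = (38 - 39) / 12.7083 = -0.0787.
        Two-sided p = 2*Phi(z) = 0.937280.
Step 6: alpha = 0.1. fail to reject H0.

W+ = 40, W- = 38, W = min = 38, p = 0.937280, fail to reject H0.


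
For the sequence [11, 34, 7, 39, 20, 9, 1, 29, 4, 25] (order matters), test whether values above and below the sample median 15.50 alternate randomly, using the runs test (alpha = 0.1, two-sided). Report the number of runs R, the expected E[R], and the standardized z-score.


Step 1: Compute median = 15.50; label A = above, B = below.
Labels in order: BABAABBABA  (n_A = 5, n_B = 5)
Step 2: Count runs R = 8.
Step 3: Under H0 (random ordering), E[R] = 2*n_A*n_B/(n_A+n_B) + 1 = 2*5*5/10 + 1 = 6.0000.
        Var[R] = 2*n_A*n_B*(2*n_A*n_B - n_A - n_B) / ((n_A+n_B)^2 * (n_A+n_B-1)) = 2000/900 = 2.2222.
        SD[R] = 1.4907.
Step 4: Continuity-corrected z = (R - 0.5 - E[R]) / SD[R] = (8 - 0.5 - 6.0000) / 1.4907 = 1.0062.
Step 5: Two-sided p-value via normal approximation = 2*(1 - Phi(|z|)) = 0.314305.
Step 6: alpha = 0.1. fail to reject H0.

R = 8, z = 1.0062, p = 0.314305, fail to reject H0.


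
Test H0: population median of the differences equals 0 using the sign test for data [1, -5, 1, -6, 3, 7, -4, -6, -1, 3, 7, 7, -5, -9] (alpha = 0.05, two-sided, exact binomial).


Step 1: Discard zero differences. Original n = 14; n_eff = number of nonzero differences = 14.
Nonzero differences (with sign): +1, -5, +1, -6, +3, +7, -4, -6, -1, +3, +7, +7, -5, -9
Step 2: Count signs: positive = 7, negative = 7.
Step 3: Under H0: P(positive) = 0.5, so the number of positives S ~ Bin(14, 0.5).
Step 4: Two-sided exact p-value = sum of Bin(14,0.5) probabilities at or below the observed probability = 1.000000.
Step 5: alpha = 0.05. fail to reject H0.

n_eff = 14, pos = 7, neg = 7, p = 1.000000, fail to reject H0.


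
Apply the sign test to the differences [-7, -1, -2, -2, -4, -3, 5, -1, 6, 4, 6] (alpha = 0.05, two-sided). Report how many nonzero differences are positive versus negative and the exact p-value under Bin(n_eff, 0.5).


Step 1: Discard zero differences. Original n = 11; n_eff = number of nonzero differences = 11.
Nonzero differences (with sign): -7, -1, -2, -2, -4, -3, +5, -1, +6, +4, +6
Step 2: Count signs: positive = 4, negative = 7.
Step 3: Under H0: P(positive) = 0.5, so the number of positives S ~ Bin(11, 0.5).
Step 4: Two-sided exact p-value = sum of Bin(11,0.5) probabilities at or below the observed probability = 0.548828.
Step 5: alpha = 0.05. fail to reject H0.

n_eff = 11, pos = 4, neg = 7, p = 0.548828, fail to reject H0.


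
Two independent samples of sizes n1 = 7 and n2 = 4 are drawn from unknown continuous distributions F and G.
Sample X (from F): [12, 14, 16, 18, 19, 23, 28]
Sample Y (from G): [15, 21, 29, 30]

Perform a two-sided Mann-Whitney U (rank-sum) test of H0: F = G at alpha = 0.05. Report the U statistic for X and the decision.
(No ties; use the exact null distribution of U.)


Step 1: Combine and sort all 11 observations; assign midranks.
sorted (value, group): (12,X), (14,X), (15,Y), (16,X), (18,X), (19,X), (21,Y), (23,X), (28,X), (29,Y), (30,Y)
ranks: 12->1, 14->2, 15->3, 16->4, 18->5, 19->6, 21->7, 23->8, 28->9, 29->10, 30->11
Step 2: Rank sum for X: R1 = 1 + 2 + 4 + 5 + 6 + 8 + 9 = 35.
Step 3: U_X = R1 - n1(n1+1)/2 = 35 - 7*8/2 = 35 - 28 = 7.
       U_Y = n1*n2 - U_X = 28 - 7 = 21.
Step 4: No ties, so the exact null distribution of U (based on enumerating the C(11,7) = 330 equally likely rank assignments) gives the two-sided p-value.
Step 5: p-value = 0.230303; compare to alpha = 0.05. fail to reject H0.

U_X = 7, p = 0.230303, fail to reject H0 at alpha = 0.05.


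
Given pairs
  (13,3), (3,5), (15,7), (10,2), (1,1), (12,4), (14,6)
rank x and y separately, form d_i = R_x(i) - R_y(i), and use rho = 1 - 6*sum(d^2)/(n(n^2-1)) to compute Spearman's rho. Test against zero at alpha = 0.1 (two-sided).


Step 1: Rank x and y separately (midranks; no ties here).
rank(x): 13->5, 3->2, 15->7, 10->3, 1->1, 12->4, 14->6
rank(y): 3->3, 5->5, 7->7, 2->2, 1->1, 4->4, 6->6
Step 2: d_i = R_x(i) - R_y(i); compute d_i^2.
  (5-3)^2=4, (2-5)^2=9, (7-7)^2=0, (3-2)^2=1, (1-1)^2=0, (4-4)^2=0, (6-6)^2=0
sum(d^2) = 14.
Step 3: rho = 1 - 6*14 / (7*(7^2 - 1)) = 1 - 84/336 = 0.750000.
Step 4: Under H0, t = rho * sqrt((n-2)/(1-rho^2)) = 2.5355 ~ t(5).
Step 5: Two-sided p-value from the t-distribution with 5 df = 0.052181.
Step 6: alpha = 0.1. reject H0.

rho = 0.7500, p = 0.052181, reject H0 at alpha = 0.1.


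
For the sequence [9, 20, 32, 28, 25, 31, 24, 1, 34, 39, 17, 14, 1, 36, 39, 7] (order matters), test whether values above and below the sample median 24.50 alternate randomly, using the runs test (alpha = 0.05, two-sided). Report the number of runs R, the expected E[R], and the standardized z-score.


Step 1: Compute median = 24.50; label A = above, B = below.
Labels in order: BBAAAABBAABBBAAB  (n_A = 8, n_B = 8)
Step 2: Count runs R = 7.
Step 3: Under H0 (random ordering), E[R] = 2*n_A*n_B/(n_A+n_B) + 1 = 2*8*8/16 + 1 = 9.0000.
        Var[R] = 2*n_A*n_B*(2*n_A*n_B - n_A - n_B) / ((n_A+n_B)^2 * (n_A+n_B-1)) = 14336/3840 = 3.7333.
        SD[R] = 1.9322.
Step 4: Continuity-corrected z = (R + 0.5 - E[R]) / SD[R] = (7 + 0.5 - 9.0000) / 1.9322 = -0.7763.
Step 5: Two-sided p-value via normal approximation = 2*(1 - Phi(|z|)) = 0.437558.
Step 6: alpha = 0.05. fail to reject H0.

R = 7, z = -0.7763, p = 0.437558, fail to reject H0.


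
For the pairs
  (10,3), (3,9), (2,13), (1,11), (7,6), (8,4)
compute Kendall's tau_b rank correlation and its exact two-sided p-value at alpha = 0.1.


Step 1: Enumerate the 15 unordered pairs (i,j) with i<j and classify each by sign(x_j-x_i) * sign(y_j-y_i).
  (1,2):dx=-7,dy=+6->D; (1,3):dx=-8,dy=+10->D; (1,4):dx=-9,dy=+8->D; (1,5):dx=-3,dy=+3->D
  (1,6):dx=-2,dy=+1->D; (2,3):dx=-1,dy=+4->D; (2,4):dx=-2,dy=+2->D; (2,5):dx=+4,dy=-3->D
  (2,6):dx=+5,dy=-5->D; (3,4):dx=-1,dy=-2->C; (3,5):dx=+5,dy=-7->D; (3,6):dx=+6,dy=-9->D
  (4,5):dx=+6,dy=-5->D; (4,6):dx=+7,dy=-7->D; (5,6):dx=+1,dy=-2->D
Step 2: C = 1, D = 14, total pairs = 15.
Step 3: tau = (C - D)/(n(n-1)/2) = (1 - 14)/15 = -0.866667.
Step 4: Exact two-sided p-value (enumerate n! = 720 permutations of y under H0): p = 0.016667.
Step 5: alpha = 0.1. reject H0.

tau_b = -0.8667 (C=1, D=14), p = 0.016667, reject H0.


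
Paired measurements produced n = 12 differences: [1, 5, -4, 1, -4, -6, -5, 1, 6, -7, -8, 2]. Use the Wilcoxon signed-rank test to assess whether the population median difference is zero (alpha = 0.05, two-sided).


Step 1: Drop any zero differences (none here) and take |d_i|.
|d| = [1, 5, 4, 1, 4, 6, 5, 1, 6, 7, 8, 2]
Step 2: Midrank |d_i| (ties get averaged ranks).
ranks: |1|->2, |5|->7.5, |4|->5.5, |1|->2, |4|->5.5, |6|->9.5, |5|->7.5, |1|->2, |6|->9.5, |7|->11, |8|->12, |2|->4
Step 3: Attach original signs; sum ranks with positive sign and with negative sign.
W+ = 2 + 7.5 + 2 + 2 + 9.5 + 4 = 27
W- = 5.5 + 5.5 + 9.5 + 7.5 + 11 + 12 = 51
(Check: W+ + W- = 78 should equal n(n+1)/2 = 78.)
Step 4: Test statistic W = min(W+, W-) = 27.
Step 5: Ties in |d|, so use the tie-corrected normal approximation.
        E[W] = n(n+1)/4 = 12*13/4 = 39.
        Tie groups: |d|=1 (t=3), |d|=4 (t=2), |d|=5 (t=2), |d|=6 (t=2); sum(t^3 - t) = 42.
        Var[W] = n(n+1)(2n+1)/24 - sum(t^3-t)/48 = 3900/24 - 42/48 = 161.625.
        z = (W - E[W]) / sqrt(Var[W]) = (27 - 39) / 12.7132 = -0.9439.
        Two-sided p = 2*Phi(z) = 0.345220.
Step 6: alpha = 0.05. fail to reject H0.

W+ = 27, W- = 51, W = min = 27, p = 0.345220, fail to reject H0.


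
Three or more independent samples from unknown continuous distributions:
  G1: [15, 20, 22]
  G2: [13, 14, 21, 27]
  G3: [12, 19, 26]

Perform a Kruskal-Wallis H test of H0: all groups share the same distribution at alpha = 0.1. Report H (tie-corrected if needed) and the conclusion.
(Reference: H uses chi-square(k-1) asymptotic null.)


Step 1: Combine all N = 10 observations and assign midranks.
sorted (value, group, rank): (12,G3,1), (13,G2,2), (14,G2,3), (15,G1,4), (19,G3,5), (20,G1,6), (21,G2,7), (22,G1,8), (26,G3,9), (27,G2,10)
Step 2: Sum ranks within each group.
R_1 = 18 (n_1 = 3)
R_2 = 22 (n_2 = 4)
R_3 = 15 (n_3 = 3)
Step 3: H = 12/(N(N+1)) * sum(R_i^2/n_i) - 3(N+1)
     = 12/(10*11) * (18^2/3 + 22^2/4 + 15^2/3) - 3*11
     = 0.109091 * 304 - 33
     = 0.163636.
Step 4: No ties, so H is used without correction.
Step 5: Under H0, H ~ chi^2(2); p-value = 0.921439.
Step 6: alpha = 0.1. fail to reject H0.

H = 0.1636, df = 2, p = 0.921439, fail to reject H0.


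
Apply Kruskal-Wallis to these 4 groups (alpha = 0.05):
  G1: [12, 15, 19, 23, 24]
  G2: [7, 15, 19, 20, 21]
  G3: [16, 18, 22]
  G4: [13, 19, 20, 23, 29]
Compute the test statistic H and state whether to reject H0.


Step 1: Combine all N = 18 observations and assign midranks.
sorted (value, group, rank): (7,G2,1), (12,G1,2), (13,G4,3), (15,G1,4.5), (15,G2,4.5), (16,G3,6), (18,G3,7), (19,G1,9), (19,G2,9), (19,G4,9), (20,G2,11.5), (20,G4,11.5), (21,G2,13), (22,G3,14), (23,G1,15.5), (23,G4,15.5), (24,G1,17), (29,G4,18)
Step 2: Sum ranks within each group.
R_1 = 48 (n_1 = 5)
R_2 = 39 (n_2 = 5)
R_3 = 27 (n_3 = 3)
R_4 = 57 (n_4 = 5)
Step 3: H = 12/(N(N+1)) * sum(R_i^2/n_i) - 3(N+1)
     = 12/(18*19) * (48^2/5 + 39^2/5 + 27^2/3 + 57^2/5) - 3*19
     = 0.035088 * 1657.8 - 57
     = 1.168421.
Step 4: Ties present; correction factor C = 1 - 42/(18^3 - 18) = 0.992776. Corrected H = 1.168421 / 0.992776 = 1.176923.
Step 5: Under H0, H ~ chi^2(3); p-value = 0.758544.
Step 6: alpha = 0.05. fail to reject H0.

H = 1.1769, df = 3, p = 0.758544, fail to reject H0.


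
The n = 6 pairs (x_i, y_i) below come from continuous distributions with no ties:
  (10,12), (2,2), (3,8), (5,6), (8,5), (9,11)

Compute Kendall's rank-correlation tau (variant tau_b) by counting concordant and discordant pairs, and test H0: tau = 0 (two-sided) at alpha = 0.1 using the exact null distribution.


Step 1: Enumerate the 15 unordered pairs (i,j) with i<j and classify each by sign(x_j-x_i) * sign(y_j-y_i).
  (1,2):dx=-8,dy=-10->C; (1,3):dx=-7,dy=-4->C; (1,4):dx=-5,dy=-6->C; (1,5):dx=-2,dy=-7->C
  (1,6):dx=-1,dy=-1->C; (2,3):dx=+1,dy=+6->C; (2,4):dx=+3,dy=+4->C; (2,5):dx=+6,dy=+3->C
  (2,6):dx=+7,dy=+9->C; (3,4):dx=+2,dy=-2->D; (3,5):dx=+5,dy=-3->D; (3,6):dx=+6,dy=+3->C
  (4,5):dx=+3,dy=-1->D; (4,6):dx=+4,dy=+5->C; (5,6):dx=+1,dy=+6->C
Step 2: C = 12, D = 3, total pairs = 15.
Step 3: tau = (C - D)/(n(n-1)/2) = (12 - 3)/15 = 0.600000.
Step 4: Exact two-sided p-value (enumerate n! = 720 permutations of y under H0): p = 0.136111.
Step 5: alpha = 0.1. fail to reject H0.

tau_b = 0.6000 (C=12, D=3), p = 0.136111, fail to reject H0.


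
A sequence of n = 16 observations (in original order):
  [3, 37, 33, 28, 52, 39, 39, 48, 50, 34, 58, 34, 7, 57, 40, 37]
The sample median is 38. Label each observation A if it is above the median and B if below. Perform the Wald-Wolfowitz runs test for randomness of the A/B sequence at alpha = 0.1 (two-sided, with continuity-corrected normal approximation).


Step 1: Compute median = 38; label A = above, B = below.
Labels in order: BBBBAAAAABABBAAB  (n_A = 8, n_B = 8)
Step 2: Count runs R = 7.
Step 3: Under H0 (random ordering), E[R] = 2*n_A*n_B/(n_A+n_B) + 1 = 2*8*8/16 + 1 = 9.0000.
        Var[R] = 2*n_A*n_B*(2*n_A*n_B - n_A - n_B) / ((n_A+n_B)^2 * (n_A+n_B-1)) = 14336/3840 = 3.7333.
        SD[R] = 1.9322.
Step 4: Continuity-corrected z = (R + 0.5 - E[R]) / SD[R] = (7 + 0.5 - 9.0000) / 1.9322 = -0.7763.
Step 5: Two-sided p-value via normal approximation = 2*(1 - Phi(|z|)) = 0.437558.
Step 6: alpha = 0.1. fail to reject H0.

R = 7, z = -0.7763, p = 0.437558, fail to reject H0.


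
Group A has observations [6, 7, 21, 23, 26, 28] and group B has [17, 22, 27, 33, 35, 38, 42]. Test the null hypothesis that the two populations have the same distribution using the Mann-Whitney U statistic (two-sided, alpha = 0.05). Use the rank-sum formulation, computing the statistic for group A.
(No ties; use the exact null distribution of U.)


Step 1: Combine and sort all 13 observations; assign midranks.
sorted (value, group): (6,X), (7,X), (17,Y), (21,X), (22,Y), (23,X), (26,X), (27,Y), (28,X), (33,Y), (35,Y), (38,Y), (42,Y)
ranks: 6->1, 7->2, 17->3, 21->4, 22->5, 23->6, 26->7, 27->8, 28->9, 33->10, 35->11, 38->12, 42->13
Step 2: Rank sum for X: R1 = 1 + 2 + 4 + 6 + 7 + 9 = 29.
Step 3: U_X = R1 - n1(n1+1)/2 = 29 - 6*7/2 = 29 - 21 = 8.
       U_Y = n1*n2 - U_X = 42 - 8 = 34.
Step 4: No ties, so the exact null distribution of U (based on enumerating the C(13,6) = 1716 equally likely rank assignments) gives the two-sided p-value.
Step 5: p-value = 0.073427; compare to alpha = 0.05. fail to reject H0.

U_X = 8, p = 0.073427, fail to reject H0 at alpha = 0.05.


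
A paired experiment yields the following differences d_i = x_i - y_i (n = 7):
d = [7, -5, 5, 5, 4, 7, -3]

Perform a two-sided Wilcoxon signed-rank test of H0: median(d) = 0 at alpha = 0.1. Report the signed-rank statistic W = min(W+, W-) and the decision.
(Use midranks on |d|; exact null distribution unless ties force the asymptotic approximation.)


Step 1: Drop any zero differences (none here) and take |d_i|.
|d| = [7, 5, 5, 5, 4, 7, 3]
Step 2: Midrank |d_i| (ties get averaged ranks).
ranks: |7|->6.5, |5|->4, |5|->4, |5|->4, |4|->2, |7|->6.5, |3|->1
Step 3: Attach original signs; sum ranks with positive sign and with negative sign.
W+ = 6.5 + 4 + 4 + 2 + 6.5 = 23
W- = 4 + 1 = 5
(Check: W+ + W- = 28 should equal n(n+1)/2 = 28.)
Step 4: Test statistic W = min(W+, W-) = 5.
Step 5: Ties in |d|, so use the tie-corrected normal approximation.
        E[W] = n(n+1)/4 = 7*8/4 = 14.
        Tie groups: |d|=5 (t=3), |d|=7 (t=2); sum(t^3 - t) = 30.
        Var[W] = n(n+1)(2n+1)/24 - sum(t^3-t)/48 = 840/24 - 30/48 = 34.375.
        z = (W - E[W]) / sqrt(Var[W]) = (5 - 14) / 5.8630 = -1.5350.
        Two-sided p = 2*Phi(z) = 0.124773.
Step 6: alpha = 0.1. fail to reject H0.

W+ = 23, W- = 5, W = min = 5, p = 0.124773, fail to reject H0.


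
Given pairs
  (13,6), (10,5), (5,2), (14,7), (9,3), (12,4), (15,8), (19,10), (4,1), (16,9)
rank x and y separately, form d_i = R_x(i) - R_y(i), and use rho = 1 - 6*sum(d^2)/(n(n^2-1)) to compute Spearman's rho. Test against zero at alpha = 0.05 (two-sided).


Step 1: Rank x and y separately (midranks; no ties here).
rank(x): 13->6, 10->4, 5->2, 14->7, 9->3, 12->5, 15->8, 19->10, 4->1, 16->9
rank(y): 6->6, 5->5, 2->2, 7->7, 3->3, 4->4, 8->8, 10->10, 1->1, 9->9
Step 2: d_i = R_x(i) - R_y(i); compute d_i^2.
  (6-6)^2=0, (4-5)^2=1, (2-2)^2=0, (7-7)^2=0, (3-3)^2=0, (5-4)^2=1, (8-8)^2=0, (10-10)^2=0, (1-1)^2=0, (9-9)^2=0
sum(d^2) = 2.
Step 3: rho = 1 - 6*2 / (10*(10^2 - 1)) = 1 - 12/990 = 0.987879.
Step 4: Under H0, t = rho * sqrt((n-2)/(1-rho^2)) = 18.0003 ~ t(8).
Step 5: Two-sided p-value from the t-distribution with 8 df = 0.000000.
Step 6: alpha = 0.05. reject H0.

rho = 0.9879, p = 0.000000, reject H0 at alpha = 0.05.


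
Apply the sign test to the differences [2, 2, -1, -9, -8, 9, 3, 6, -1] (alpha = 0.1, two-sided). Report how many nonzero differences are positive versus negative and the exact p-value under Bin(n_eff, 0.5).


Step 1: Discard zero differences. Original n = 9; n_eff = number of nonzero differences = 9.
Nonzero differences (with sign): +2, +2, -1, -9, -8, +9, +3, +6, -1
Step 2: Count signs: positive = 5, negative = 4.
Step 3: Under H0: P(positive) = 0.5, so the number of positives S ~ Bin(9, 0.5).
Step 4: Two-sided exact p-value = sum of Bin(9,0.5) probabilities at or below the observed probability = 1.000000.
Step 5: alpha = 0.1. fail to reject H0.

n_eff = 9, pos = 5, neg = 4, p = 1.000000, fail to reject H0.


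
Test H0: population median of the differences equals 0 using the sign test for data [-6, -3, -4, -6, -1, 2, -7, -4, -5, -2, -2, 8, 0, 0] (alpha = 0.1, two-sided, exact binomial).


Step 1: Discard zero differences. Original n = 14; n_eff = number of nonzero differences = 12.
Nonzero differences (with sign): -6, -3, -4, -6, -1, +2, -7, -4, -5, -2, -2, +8
Step 2: Count signs: positive = 2, negative = 10.
Step 3: Under H0: P(positive) = 0.5, so the number of positives S ~ Bin(12, 0.5).
Step 4: Two-sided exact p-value = sum of Bin(12,0.5) probabilities at or below the observed probability = 0.038574.
Step 5: alpha = 0.1. reject H0.

n_eff = 12, pos = 2, neg = 10, p = 0.038574, reject H0.


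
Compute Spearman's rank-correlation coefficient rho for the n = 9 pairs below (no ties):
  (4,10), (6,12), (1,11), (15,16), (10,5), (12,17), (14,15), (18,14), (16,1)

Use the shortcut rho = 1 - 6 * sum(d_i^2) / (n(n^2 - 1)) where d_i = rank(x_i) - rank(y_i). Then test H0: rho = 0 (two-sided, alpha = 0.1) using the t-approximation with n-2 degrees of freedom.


Step 1: Rank x and y separately (midranks; no ties here).
rank(x): 4->2, 6->3, 1->1, 15->7, 10->4, 12->5, 14->6, 18->9, 16->8
rank(y): 10->3, 12->5, 11->4, 16->8, 5->2, 17->9, 15->7, 14->6, 1->1
Step 2: d_i = R_x(i) - R_y(i); compute d_i^2.
  (2-3)^2=1, (3-5)^2=4, (1-4)^2=9, (7-8)^2=1, (4-2)^2=4, (5-9)^2=16, (6-7)^2=1, (9-6)^2=9, (8-1)^2=49
sum(d^2) = 94.
Step 3: rho = 1 - 6*94 / (9*(9^2 - 1)) = 1 - 564/720 = 0.216667.
Step 4: Under H0, t = rho * sqrt((n-2)/(1-rho^2)) = 0.5872 ~ t(7).
Step 5: Two-sided p-value from the t-distribution with 7 df = 0.575515.
Step 6: alpha = 0.1. fail to reject H0.

rho = 0.2167, p = 0.575515, fail to reject H0 at alpha = 0.1.


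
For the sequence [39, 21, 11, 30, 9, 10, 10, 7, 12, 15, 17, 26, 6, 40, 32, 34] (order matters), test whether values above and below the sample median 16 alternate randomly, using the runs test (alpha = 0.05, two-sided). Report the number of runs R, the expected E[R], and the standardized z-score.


Step 1: Compute median = 16; label A = above, B = below.
Labels in order: AABABBBBBBAABAAA  (n_A = 8, n_B = 8)
Step 2: Count runs R = 7.
Step 3: Under H0 (random ordering), E[R] = 2*n_A*n_B/(n_A+n_B) + 1 = 2*8*8/16 + 1 = 9.0000.
        Var[R] = 2*n_A*n_B*(2*n_A*n_B - n_A - n_B) / ((n_A+n_B)^2 * (n_A+n_B-1)) = 14336/3840 = 3.7333.
        SD[R] = 1.9322.
Step 4: Continuity-corrected z = (R + 0.5 - E[R]) / SD[R] = (7 + 0.5 - 9.0000) / 1.9322 = -0.7763.
Step 5: Two-sided p-value via normal approximation = 2*(1 - Phi(|z|)) = 0.437558.
Step 6: alpha = 0.05. fail to reject H0.

R = 7, z = -0.7763, p = 0.437558, fail to reject H0.


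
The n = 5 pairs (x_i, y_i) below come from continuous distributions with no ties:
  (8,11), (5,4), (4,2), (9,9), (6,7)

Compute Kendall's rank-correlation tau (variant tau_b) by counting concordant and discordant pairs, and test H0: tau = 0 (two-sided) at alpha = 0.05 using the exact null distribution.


Step 1: Enumerate the 10 unordered pairs (i,j) with i<j and classify each by sign(x_j-x_i) * sign(y_j-y_i).
  (1,2):dx=-3,dy=-7->C; (1,3):dx=-4,dy=-9->C; (1,4):dx=+1,dy=-2->D; (1,5):dx=-2,dy=-4->C
  (2,3):dx=-1,dy=-2->C; (2,4):dx=+4,dy=+5->C; (2,5):dx=+1,dy=+3->C; (3,4):dx=+5,dy=+7->C
  (3,5):dx=+2,dy=+5->C; (4,5):dx=-3,dy=-2->C
Step 2: C = 9, D = 1, total pairs = 10.
Step 3: tau = (C - D)/(n(n-1)/2) = (9 - 1)/10 = 0.800000.
Step 4: Exact two-sided p-value (enumerate n! = 120 permutations of y under H0): p = 0.083333.
Step 5: alpha = 0.05. fail to reject H0.

tau_b = 0.8000 (C=9, D=1), p = 0.083333, fail to reject H0.


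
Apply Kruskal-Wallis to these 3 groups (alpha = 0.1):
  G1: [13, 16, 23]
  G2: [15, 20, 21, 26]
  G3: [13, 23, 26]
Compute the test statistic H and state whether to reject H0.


Step 1: Combine all N = 10 observations and assign midranks.
sorted (value, group, rank): (13,G1,1.5), (13,G3,1.5), (15,G2,3), (16,G1,4), (20,G2,5), (21,G2,6), (23,G1,7.5), (23,G3,7.5), (26,G2,9.5), (26,G3,9.5)
Step 2: Sum ranks within each group.
R_1 = 13 (n_1 = 3)
R_2 = 23.5 (n_2 = 4)
R_3 = 18.5 (n_3 = 3)
Step 3: H = 12/(N(N+1)) * sum(R_i^2/n_i) - 3(N+1)
     = 12/(10*11) * (13^2/3 + 23.5^2/4 + 18.5^2/3) - 3*11
     = 0.109091 * 308.479 - 33
     = 0.652273.
Step 4: Ties present; correction factor C = 1 - 18/(10^3 - 10) = 0.981818. Corrected H = 0.652273 / 0.981818 = 0.664352.
Step 5: Under H0, H ~ chi^2(2); p-value = 0.717361.
Step 6: alpha = 0.1. fail to reject H0.

H = 0.6644, df = 2, p = 0.717361, fail to reject H0.


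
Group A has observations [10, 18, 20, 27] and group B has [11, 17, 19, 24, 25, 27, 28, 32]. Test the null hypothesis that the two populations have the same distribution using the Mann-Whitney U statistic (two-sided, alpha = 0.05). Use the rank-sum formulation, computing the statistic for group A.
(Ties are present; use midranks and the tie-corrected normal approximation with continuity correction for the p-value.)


Step 1: Combine and sort all 12 observations; assign midranks.
sorted (value, group): (10,X), (11,Y), (17,Y), (18,X), (19,Y), (20,X), (24,Y), (25,Y), (27,X), (27,Y), (28,Y), (32,Y)
ranks: 10->1, 11->2, 17->3, 18->4, 19->5, 20->6, 24->7, 25->8, 27->9.5, 27->9.5, 28->11, 32->12
Step 2: Rank sum for X: R1 = 1 + 4 + 6 + 9.5 = 20.5.
Step 3: U_X = R1 - n1(n1+1)/2 = 20.5 - 4*5/2 = 20.5 - 10 = 10.5.
       U_Y = n1*n2 - U_X = 32 - 10.5 = 21.5.
Step 4: Ties are present, so use the tie-corrected normal approximation (with continuity correction) for the p-value.
Step 5: p-value = 0.394938; compare to alpha = 0.05. fail to reject H0.

U_X = 10.5, p = 0.394938, fail to reject H0 at alpha = 0.05.


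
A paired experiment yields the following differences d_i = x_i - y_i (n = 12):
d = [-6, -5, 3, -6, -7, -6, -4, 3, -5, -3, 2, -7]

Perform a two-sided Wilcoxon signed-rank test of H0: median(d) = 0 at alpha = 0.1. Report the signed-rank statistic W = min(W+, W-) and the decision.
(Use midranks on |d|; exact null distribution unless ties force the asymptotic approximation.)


Step 1: Drop any zero differences (none here) and take |d_i|.
|d| = [6, 5, 3, 6, 7, 6, 4, 3, 5, 3, 2, 7]
Step 2: Midrank |d_i| (ties get averaged ranks).
ranks: |6|->9, |5|->6.5, |3|->3, |6|->9, |7|->11.5, |6|->9, |4|->5, |3|->3, |5|->6.5, |3|->3, |2|->1, |7|->11.5
Step 3: Attach original signs; sum ranks with positive sign and with negative sign.
W+ = 3 + 3 + 1 = 7
W- = 9 + 6.5 + 9 + 11.5 + 9 + 5 + 6.5 + 3 + 11.5 = 71
(Check: W+ + W- = 78 should equal n(n+1)/2 = 78.)
Step 4: Test statistic W = min(W+, W-) = 7.
Step 5: Ties in |d|, so use the tie-corrected normal approximation.
        E[W] = n(n+1)/4 = 12*13/4 = 39.
        Tie groups: |d|=3 (t=3), |d|=5 (t=2), |d|=6 (t=3), |d|=7 (t=2); sum(t^3 - t) = 60.
        Var[W] = n(n+1)(2n+1)/24 - sum(t^3-t)/48 = 3900/24 - 60/48 = 161.25.
        z = (W - E[W]) / sqrt(Var[W]) = (7 - 39) / 12.6984 = -2.5200.
        Two-sided p = 2*Phi(z) = 0.011736.
Step 6: alpha = 0.1. reject H0.

W+ = 7, W- = 71, W = min = 7, p = 0.011736, reject H0.


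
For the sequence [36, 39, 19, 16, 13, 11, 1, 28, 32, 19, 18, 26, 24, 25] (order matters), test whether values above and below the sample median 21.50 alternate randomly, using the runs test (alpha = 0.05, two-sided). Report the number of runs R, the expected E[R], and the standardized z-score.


Step 1: Compute median = 21.50; label A = above, B = below.
Labels in order: AABBBBBAABBAAA  (n_A = 7, n_B = 7)
Step 2: Count runs R = 5.
Step 3: Under H0 (random ordering), E[R] = 2*n_A*n_B/(n_A+n_B) + 1 = 2*7*7/14 + 1 = 8.0000.
        Var[R] = 2*n_A*n_B*(2*n_A*n_B - n_A - n_B) / ((n_A+n_B)^2 * (n_A+n_B-1)) = 8232/2548 = 3.2308.
        SD[R] = 1.7974.
Step 4: Continuity-corrected z = (R + 0.5 - E[R]) / SD[R] = (5 + 0.5 - 8.0000) / 1.7974 = -1.3909.
Step 5: Two-sided p-value via normal approximation = 2*(1 - Phi(|z|)) = 0.164264.
Step 6: alpha = 0.05. fail to reject H0.

R = 5, z = -1.3909, p = 0.164264, fail to reject H0.


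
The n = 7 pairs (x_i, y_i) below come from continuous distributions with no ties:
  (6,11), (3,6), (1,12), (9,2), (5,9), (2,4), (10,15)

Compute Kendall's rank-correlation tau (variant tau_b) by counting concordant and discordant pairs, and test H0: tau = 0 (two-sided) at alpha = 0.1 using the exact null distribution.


Step 1: Enumerate the 21 unordered pairs (i,j) with i<j and classify each by sign(x_j-x_i) * sign(y_j-y_i).
  (1,2):dx=-3,dy=-5->C; (1,3):dx=-5,dy=+1->D; (1,4):dx=+3,dy=-9->D; (1,5):dx=-1,dy=-2->C
  (1,6):dx=-4,dy=-7->C; (1,7):dx=+4,dy=+4->C; (2,3):dx=-2,dy=+6->D; (2,4):dx=+6,dy=-4->D
  (2,5):dx=+2,dy=+3->C; (2,6):dx=-1,dy=-2->C; (2,7):dx=+7,dy=+9->C; (3,4):dx=+8,dy=-10->D
  (3,5):dx=+4,dy=-3->D; (3,6):dx=+1,dy=-8->D; (3,7):dx=+9,dy=+3->C; (4,5):dx=-4,dy=+7->D
  (4,6):dx=-7,dy=+2->D; (4,7):dx=+1,dy=+13->C; (5,6):dx=-3,dy=-5->C; (5,7):dx=+5,dy=+6->C
  (6,7):dx=+8,dy=+11->C
Step 2: C = 12, D = 9, total pairs = 21.
Step 3: tau = (C - D)/(n(n-1)/2) = (12 - 9)/21 = 0.142857.
Step 4: Exact two-sided p-value (enumerate n! = 5040 permutations of y under H0): p = 0.772619.
Step 5: alpha = 0.1. fail to reject H0.

tau_b = 0.1429 (C=12, D=9), p = 0.772619, fail to reject H0.


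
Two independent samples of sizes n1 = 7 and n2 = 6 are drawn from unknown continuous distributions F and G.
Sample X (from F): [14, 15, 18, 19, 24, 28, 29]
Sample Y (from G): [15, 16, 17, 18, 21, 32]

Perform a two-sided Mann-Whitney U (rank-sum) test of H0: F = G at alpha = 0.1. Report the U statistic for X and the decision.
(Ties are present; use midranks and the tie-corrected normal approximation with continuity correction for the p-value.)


Step 1: Combine and sort all 13 observations; assign midranks.
sorted (value, group): (14,X), (15,X), (15,Y), (16,Y), (17,Y), (18,X), (18,Y), (19,X), (21,Y), (24,X), (28,X), (29,X), (32,Y)
ranks: 14->1, 15->2.5, 15->2.5, 16->4, 17->5, 18->6.5, 18->6.5, 19->8, 21->9, 24->10, 28->11, 29->12, 32->13
Step 2: Rank sum for X: R1 = 1 + 2.5 + 6.5 + 8 + 10 + 11 + 12 = 51.
Step 3: U_X = R1 - n1(n1+1)/2 = 51 - 7*8/2 = 51 - 28 = 23.
       U_Y = n1*n2 - U_X = 42 - 23 = 19.
Step 4: Ties are present, so use the tie-corrected normal approximation (with continuity correction) for the p-value.
Step 5: p-value = 0.829863; compare to alpha = 0.1. fail to reject H0.

U_X = 23, p = 0.829863, fail to reject H0 at alpha = 0.1.


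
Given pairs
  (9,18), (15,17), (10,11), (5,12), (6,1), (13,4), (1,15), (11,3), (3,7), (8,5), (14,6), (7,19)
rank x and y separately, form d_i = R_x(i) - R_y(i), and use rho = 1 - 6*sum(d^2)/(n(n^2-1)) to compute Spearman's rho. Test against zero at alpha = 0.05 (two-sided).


Step 1: Rank x and y separately (midranks; no ties here).
rank(x): 9->7, 15->12, 10->8, 5->3, 6->4, 13->10, 1->1, 11->9, 3->2, 8->6, 14->11, 7->5
rank(y): 18->11, 17->10, 11->7, 12->8, 1->1, 4->3, 15->9, 3->2, 7->6, 5->4, 6->5, 19->12
Step 2: d_i = R_x(i) - R_y(i); compute d_i^2.
  (7-11)^2=16, (12-10)^2=4, (8-7)^2=1, (3-8)^2=25, (4-1)^2=9, (10-3)^2=49, (1-9)^2=64, (9-2)^2=49, (2-6)^2=16, (6-4)^2=4, (11-5)^2=36, (5-12)^2=49
sum(d^2) = 322.
Step 3: rho = 1 - 6*322 / (12*(12^2 - 1)) = 1 - 1932/1716 = -0.125874.
Step 4: Under H0, t = rho * sqrt((n-2)/(1-rho^2)) = -0.4012 ~ t(10).
Step 5: Two-sided p-value from the t-distribution with 10 df = 0.696683.
Step 6: alpha = 0.05. fail to reject H0.

rho = -0.1259, p = 0.696683, fail to reject H0 at alpha = 0.05.


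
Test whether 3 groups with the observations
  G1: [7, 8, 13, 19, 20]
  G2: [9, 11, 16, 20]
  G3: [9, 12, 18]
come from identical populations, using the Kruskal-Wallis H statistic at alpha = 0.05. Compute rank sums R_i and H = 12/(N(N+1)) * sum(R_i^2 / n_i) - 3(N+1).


Step 1: Combine all N = 12 observations and assign midranks.
sorted (value, group, rank): (7,G1,1), (8,G1,2), (9,G2,3.5), (9,G3,3.5), (11,G2,5), (12,G3,6), (13,G1,7), (16,G2,8), (18,G3,9), (19,G1,10), (20,G1,11.5), (20,G2,11.5)
Step 2: Sum ranks within each group.
R_1 = 31.5 (n_1 = 5)
R_2 = 28 (n_2 = 4)
R_3 = 18.5 (n_3 = 3)
Step 3: H = 12/(N(N+1)) * sum(R_i^2/n_i) - 3(N+1)
     = 12/(12*13) * (31.5^2/5 + 28^2/4 + 18.5^2/3) - 3*13
     = 0.076923 * 508.533 - 39
     = 0.117949.
Step 4: Ties present; correction factor C = 1 - 12/(12^3 - 12) = 0.993007. Corrected H = 0.117949 / 0.993007 = 0.118779.
Step 5: Under H0, H ~ chi^2(2); p-value = 0.942339.
Step 6: alpha = 0.05. fail to reject H0.

H = 0.1188, df = 2, p = 0.942339, fail to reject H0.


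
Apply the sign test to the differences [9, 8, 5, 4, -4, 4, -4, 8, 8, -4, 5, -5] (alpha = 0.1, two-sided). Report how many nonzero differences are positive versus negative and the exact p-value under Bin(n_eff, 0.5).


Step 1: Discard zero differences. Original n = 12; n_eff = number of nonzero differences = 12.
Nonzero differences (with sign): +9, +8, +5, +4, -4, +4, -4, +8, +8, -4, +5, -5
Step 2: Count signs: positive = 8, negative = 4.
Step 3: Under H0: P(positive) = 0.5, so the number of positives S ~ Bin(12, 0.5).
Step 4: Two-sided exact p-value = sum of Bin(12,0.5) probabilities at or below the observed probability = 0.387695.
Step 5: alpha = 0.1. fail to reject H0.

n_eff = 12, pos = 8, neg = 4, p = 0.387695, fail to reject H0.
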